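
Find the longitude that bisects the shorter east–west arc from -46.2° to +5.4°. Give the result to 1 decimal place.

-20.4°

Signed shortest Δλ from -46.2° to +5.4° is +51.6°.
Midpoint longitude = -46.2° + (+51.6°)/2 = -46.2° + 25.8° = -20.4°.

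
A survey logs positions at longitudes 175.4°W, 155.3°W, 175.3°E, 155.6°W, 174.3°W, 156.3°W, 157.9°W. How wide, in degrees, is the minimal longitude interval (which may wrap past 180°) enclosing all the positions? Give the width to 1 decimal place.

Sort the longitudes: -175.4°, -174.3°, -157.9°, -156.3°, -155.6°, -155.3°, +175.3°.
Eastward gaps between consecutive values (wrapping around): 1.1°, 16.4°, 1.6°, 0.7°, 0.3°, 330.6°, 9.3°.
Largest gap = 330.6° ⇒ minimal covering band is its complement: 360° − 330.6° = 29.4°.
Band runs from +175.3° eastward to -155.3°, crossing the antimeridian.

29.4°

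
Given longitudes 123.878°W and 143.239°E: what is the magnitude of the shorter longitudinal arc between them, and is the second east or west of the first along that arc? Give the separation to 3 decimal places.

92.883° west

Raw difference: 143.239 − -123.878 = 267.117°.
Normalise into (−180°, 180°]: 267.117° − 360° = -92.883°.
Negative ⇒ the second point lies to the west; separation 92.883°.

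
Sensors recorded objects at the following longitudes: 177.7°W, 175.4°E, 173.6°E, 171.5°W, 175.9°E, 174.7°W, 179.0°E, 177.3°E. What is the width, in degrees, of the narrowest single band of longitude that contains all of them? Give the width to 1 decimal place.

14.9°

Sort the longitudes: -177.7°, -174.7°, -171.5°, +173.6°, +175.4°, +175.9°, +177.3°, +179.0°.
Eastward gaps between consecutive values (wrapping around): 3.0°, 3.2°, 345.1°, 1.8°, 0.5°, 1.4°, 1.7°, 3.3°.
Largest gap = 345.1° ⇒ minimal covering band is its complement: 360° − 345.1° = 14.9°.
Band runs from +173.6° eastward to -171.5°, crossing the antimeridian.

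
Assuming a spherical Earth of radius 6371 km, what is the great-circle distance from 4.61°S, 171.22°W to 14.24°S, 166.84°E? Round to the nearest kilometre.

2631 km

Δλ = 166.84 − -171.22 = 338.06°; wrapped into (−180°, 180°]: -21.94°.
Δφ = -14.24 − -4.61 = -9.63°.
a = sin²(Δφ/2) + cos φ₁ · cos φ₂ · sin²(Δλ/2) = 0.042032.
c = 2·atan2(√a, √(1−a)) = 0.41296 rad → d = 6371·c ≈ 2630.97 km.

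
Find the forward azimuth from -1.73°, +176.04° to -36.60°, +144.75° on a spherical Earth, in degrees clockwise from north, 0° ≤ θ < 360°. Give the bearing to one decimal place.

Δλ = 144.75 − 176.04 = -31.29°.
θ = atan2( sin Δλ · cos φ₂ , cos φ₁ · sin φ₂ − sin φ₁ · cos φ₂ · cos Δλ )
  = atan2(-0.41696, -0.57524) = -144.064° → normalised to [0°, 360°): 215.936°.

215.9°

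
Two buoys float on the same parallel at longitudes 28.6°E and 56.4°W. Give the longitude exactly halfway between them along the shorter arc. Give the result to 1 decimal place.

13.9°W

Signed shortest Δλ from +28.6° to -56.4° is -85.0°.
Midpoint longitude = +28.6° + (-85.0°)/2 = +28.6° − 42.5° = -13.9°.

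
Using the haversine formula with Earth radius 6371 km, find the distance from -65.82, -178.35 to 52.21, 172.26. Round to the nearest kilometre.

13149 km

Δλ = 172.26 − -178.35 = 350.61°; wrapped into (−180°, 180°]: -9.39°.
Δφ = 52.21 − -65.82 = 118.03°.
a = sin²(Δφ/2) + cos φ₁ · cos φ₂ · sin²(Δλ/2) = 0.736648.
c = 2·atan2(√a, √(1−a)) = 2.06383 rad → d = 6371·c ≈ 13148.64 km.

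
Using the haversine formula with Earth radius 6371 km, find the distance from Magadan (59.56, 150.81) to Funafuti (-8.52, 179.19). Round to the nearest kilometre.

Δλ = 179.19 − 150.81 = 28.38°.
Δφ = -8.52 − 59.56 = -68.08°.
a = sin²(Δφ/2) + cos φ₁ · cos φ₂ · sin²(Δλ/2) = 0.343453.
c = 2·atan2(√a, √(1−a)) = 1.25235 rad → d = 6371·c ≈ 7978.71 km.

7979 km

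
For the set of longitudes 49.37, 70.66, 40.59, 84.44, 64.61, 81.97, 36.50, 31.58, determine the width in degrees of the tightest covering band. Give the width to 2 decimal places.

Sort the longitudes: +31.58°, +36.50°, +40.59°, +49.37°, +64.61°, +70.66°, +81.97°, +84.44°.
Eastward gaps between consecutive values (wrapping around): 4.92°, 4.09°, 8.78°, 15.24°, 6.05°, 11.31°, 2.47°, 307.14°.
Largest gap = 307.14° ⇒ minimal covering band is its complement: 360° − 307.14° = 52.86°.
Band runs from +31.58° eastward to +84.44°.

52.86°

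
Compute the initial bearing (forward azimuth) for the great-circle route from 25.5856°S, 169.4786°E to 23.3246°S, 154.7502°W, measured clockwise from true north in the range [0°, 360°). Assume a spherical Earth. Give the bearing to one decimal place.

93.8°

Δλ = -154.7502 − 169.4786 = -324.2288°; wrapped into (−180°, 180°]: 35.7712°.
θ = atan2( sin Δλ · cos φ₂ , cos φ₁ · sin φ₂ − sin φ₁ · cos φ₂ · cos Δλ )
  = atan2(0.53678, -0.03536) = 93.769° → normalised to [0°, 360°): 93.769°.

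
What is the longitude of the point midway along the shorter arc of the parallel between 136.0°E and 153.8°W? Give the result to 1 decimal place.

171.1°E

Signed shortest Δλ from +136.0° to -153.8° is +70.2°.
Midpoint longitude = +136.0° + (+70.2°)/2 = +136.0° + 35.1° = +171.1°.
(The naïve average (+136.0 + -153.8)/2 = -8.9° is on the wrong side of the globe.)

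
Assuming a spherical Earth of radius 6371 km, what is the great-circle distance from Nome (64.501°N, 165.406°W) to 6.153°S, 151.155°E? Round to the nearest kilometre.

8633 km

Δλ = 151.155 − -165.406 = 316.561°; wrapped into (−180°, 180°]: -43.439°.
Δφ = -6.153 − 64.501 = -70.654°.
a = sin²(Δφ/2) + cos φ₁ · cos φ₂ · sin²(Δλ/2) = 0.392979.
c = 2·atan2(√a, √(1−a)) = 1.35509 rad → d = 6371·c ≈ 8633.25 km.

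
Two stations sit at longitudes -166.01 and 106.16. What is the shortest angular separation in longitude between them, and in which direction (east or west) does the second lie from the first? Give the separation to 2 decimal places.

Raw difference: 106.16 − -166.01 = 272.17°.
Normalise into (−180°, 180°]: 272.17° − 360° = -87.83°.
Negative ⇒ the second point lies to the west; separation 87.83°.

87.83° west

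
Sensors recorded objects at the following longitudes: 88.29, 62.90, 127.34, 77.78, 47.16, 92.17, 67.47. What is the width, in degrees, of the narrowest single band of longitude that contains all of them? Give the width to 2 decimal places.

Sort the longitudes: +47.16°, +62.90°, +67.47°, +77.78°, +88.29°, +92.17°, +127.34°.
Eastward gaps between consecutive values (wrapping around): 15.74°, 4.57°, 10.31°, 10.51°, 3.88°, 35.17°, 279.82°.
Largest gap = 279.82° ⇒ minimal covering band is its complement: 360° − 279.82° = 80.18°.
Band runs from +47.16° eastward to +127.34°.

80.18°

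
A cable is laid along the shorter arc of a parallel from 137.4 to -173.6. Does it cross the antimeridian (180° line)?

Yes

Naïve |-173.6 − 137.4| = 311.0° > 180°, so the shorter arc goes the other way round — across 180°.
Signed shortest Δλ = ((-173.6 − 137.4 + 180) mod 360) − 180 = 49.0°.
Going east by 49.0° from +137.4° passes through 180° before reaching -173.6°.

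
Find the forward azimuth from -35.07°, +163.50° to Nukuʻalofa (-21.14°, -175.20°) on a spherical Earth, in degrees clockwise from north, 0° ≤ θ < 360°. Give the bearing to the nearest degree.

59°

Δλ = -175.20 − 163.50 = -338.70°; wrapped into (−180°, 180°]: 21.30°.
θ = atan2( sin Δλ · cos φ₂ , cos φ₁ · sin φ₂ − sin φ₁ · cos φ₂ · cos Δλ )
  = atan2(0.33881, 0.20413) = 58.931° → normalised to [0°, 360°): 58.931°.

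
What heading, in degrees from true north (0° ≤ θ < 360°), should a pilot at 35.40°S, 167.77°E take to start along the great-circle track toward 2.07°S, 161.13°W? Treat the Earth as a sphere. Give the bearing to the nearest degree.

Δλ = -161.13 − 167.77 = -328.90°; wrapped into (−180°, 180°]: 31.10°.
θ = atan2( sin Δλ · cos φ₂ , cos φ₁ · sin φ₂ − sin φ₁ · cos φ₂ · cos Δλ )
  = atan2(0.51620, 0.46625) = 47.910° → normalised to [0°, 360°): 47.910°.

48°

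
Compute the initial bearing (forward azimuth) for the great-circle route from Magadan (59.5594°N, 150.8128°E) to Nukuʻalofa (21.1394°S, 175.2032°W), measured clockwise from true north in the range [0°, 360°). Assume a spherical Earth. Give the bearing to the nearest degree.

Δλ = -175.2032 − 150.8128 = -326.0160°; wrapped into (−180°, 180°]: 33.9840°.
θ = atan2( sin Δλ · cos φ₂ , cos φ₁ · sin φ₂ − sin φ₁ · cos φ₂ · cos Δλ )
  = atan2(0.52135, -0.84950) = 148.462° → normalised to [0°, 360°): 148.462°.

148°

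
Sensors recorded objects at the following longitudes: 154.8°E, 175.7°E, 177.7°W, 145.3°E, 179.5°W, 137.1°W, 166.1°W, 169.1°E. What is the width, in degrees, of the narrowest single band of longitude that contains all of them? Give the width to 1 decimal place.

77.6°

Sort the longitudes: -179.5°, -177.7°, -166.1°, -137.1°, +145.3°, +154.8°, +169.1°, +175.7°.
Eastward gaps between consecutive values (wrapping around): 1.8°, 11.6°, 29.0°, 282.4°, 9.5°, 14.3°, 6.6°, 4.8°.
Largest gap = 282.4° ⇒ minimal covering band is its complement: 360° − 282.4° = 77.6°.
Band runs from +145.3° eastward to -137.1°, crossing the antimeridian.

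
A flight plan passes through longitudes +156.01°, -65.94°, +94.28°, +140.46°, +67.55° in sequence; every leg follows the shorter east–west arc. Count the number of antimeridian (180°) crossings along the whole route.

1

Leg 1: +156.01° → -65.94°, shortest Δλ = 138.05° (east) — crosses 180°.
Leg 2: -65.94° → +94.28°, shortest Δλ = 160.22° (east) — does not cross 180°.
Leg 3: +94.28° → +140.46°, shortest Δλ = 46.18° (east) — does not cross 180°.
Leg 4: +140.46° → +67.55°, shortest Δλ = -72.91° (west) — does not cross 180°.
Total crossings: 1.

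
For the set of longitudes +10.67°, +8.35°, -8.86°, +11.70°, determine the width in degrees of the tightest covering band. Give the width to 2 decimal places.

20.56°

Sort the longitudes: -8.86°, +8.35°, +10.67°, +11.70°.
Eastward gaps between consecutive values (wrapping around): 17.21°, 2.32°, 1.03°, 339.44°.
Largest gap = 339.44° ⇒ minimal covering band is its complement: 360° − 339.44° = 20.56°.
Band runs from -8.86° eastward to +11.70°.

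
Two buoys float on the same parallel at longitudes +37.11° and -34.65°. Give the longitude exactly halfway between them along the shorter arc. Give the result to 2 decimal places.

Signed shortest Δλ from +37.11° to -34.65° is -71.76°.
Midpoint longitude = +37.11° + (-71.76°)/2 = +37.11° − 35.88° = +1.23°.

+1.23°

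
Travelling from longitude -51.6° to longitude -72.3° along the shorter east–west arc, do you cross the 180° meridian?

Signed shortest Δλ = ((-72.3 − -51.6 + 180) mod 360) − 180 = -20.7°.
Going west by 20.7° from -51.6° reaches -72.3° without touching 180°.

No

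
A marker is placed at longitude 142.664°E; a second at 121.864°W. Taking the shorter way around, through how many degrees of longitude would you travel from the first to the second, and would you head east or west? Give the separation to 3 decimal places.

95.472° east

Raw difference: -121.864 − 142.664 = -264.528°.
Normalise into (−180°, 180°]: -264.528° + 360° = 95.472°.
Positive ⇒ the second point lies to the east; separation 95.472°.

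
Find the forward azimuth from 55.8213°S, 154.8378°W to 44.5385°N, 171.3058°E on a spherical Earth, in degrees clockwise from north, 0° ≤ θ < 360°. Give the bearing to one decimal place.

Δλ = 171.3058 − -154.8378 = 326.1436°; wrapped into (−180°, 180°]: -33.8564°.
θ = atan2( sin Δλ · cos φ₂ , cos φ₁ · sin φ₂ − sin φ₁ · cos φ₂ · cos Δλ )
  = atan2(-0.39710, 0.88371) = -24.197° → normalised to [0°, 360°): 335.803°.

335.8°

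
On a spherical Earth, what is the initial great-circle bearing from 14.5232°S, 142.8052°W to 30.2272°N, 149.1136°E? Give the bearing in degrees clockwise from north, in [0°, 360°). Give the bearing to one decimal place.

305.3°

Δλ = 149.1136 − -142.8052 = 291.9188°; wrapped into (−180°, 180°]: -68.0812°.
θ = atan2( sin Δλ · cos φ₂ , cos φ₁ · sin φ₂ − sin φ₁ · cos φ₂ · cos Δλ )
  = atan2(-0.80158, 0.56823) = -54.668° → normalised to [0°, 360°): 305.332°.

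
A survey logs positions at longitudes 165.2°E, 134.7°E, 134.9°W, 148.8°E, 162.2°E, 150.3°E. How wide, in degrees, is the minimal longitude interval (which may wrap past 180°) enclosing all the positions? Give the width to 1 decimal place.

90.4°

Sort the longitudes: -134.9°, +134.7°, +148.8°, +150.3°, +162.2°, +165.2°.
Eastward gaps between consecutive values (wrapping around): 269.6°, 14.1°, 1.5°, 11.9°, 3.0°, 59.9°.
Largest gap = 269.6° ⇒ minimal covering band is its complement: 360° − 269.6° = 90.4°.
Band runs from +134.7° eastward to -134.9°, crossing the antimeridian.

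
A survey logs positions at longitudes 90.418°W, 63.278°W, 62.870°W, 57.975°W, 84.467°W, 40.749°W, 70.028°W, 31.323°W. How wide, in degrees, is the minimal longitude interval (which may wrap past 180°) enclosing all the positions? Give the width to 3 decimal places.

59.095°

Sort the longitudes: -90.418°, -84.467°, -70.028°, -63.278°, -62.870°, -57.975°, -40.749°, -31.323°.
Eastward gaps between consecutive values (wrapping around): 5.951°, 14.439°, 6.750°, 0.408°, 4.895°, 17.226°, 9.426°, 300.905°.
Largest gap = 300.905° ⇒ minimal covering band is its complement: 360° − 300.905° = 59.095°.
Band runs from -90.418° eastward to -31.323°.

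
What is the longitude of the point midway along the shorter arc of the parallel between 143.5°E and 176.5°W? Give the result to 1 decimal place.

Signed shortest Δλ from +143.5° to -176.5° is +40.0°.
Midpoint longitude = +143.5° + (+40.0°)/2 = +143.5° + 20.0° = +163.5°.
(The naïve average (+143.5 + -176.5)/2 = -16.5° is on the wrong side of the globe.)

163.5°E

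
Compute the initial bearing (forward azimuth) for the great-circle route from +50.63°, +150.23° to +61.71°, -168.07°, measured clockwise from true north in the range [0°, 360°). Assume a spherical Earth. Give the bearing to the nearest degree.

48°

Δλ = -168.07 − 150.23 = -318.30°; wrapped into (−180°, 180°]: 41.70°.
θ = atan2( sin Δλ · cos φ₂ , cos φ₁ · sin φ₂ − sin φ₁ · cos φ₂ · cos Δλ )
  = atan2(0.31528, 0.28501) = 47.887° → normalised to [0°, 360°): 47.887°.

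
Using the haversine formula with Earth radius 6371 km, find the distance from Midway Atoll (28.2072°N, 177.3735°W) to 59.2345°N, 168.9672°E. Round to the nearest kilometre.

Δλ = 168.9672 − -177.3735 = 346.3407°; wrapped into (−180°, 180°]: -13.6593°.
Δφ = 59.2345 − 28.2072 = 31.0273°.
a = sin²(Δφ/2) + cos φ₁ · cos φ₂ · sin²(Δλ/2) = 0.077914.
c = 2·atan2(√a, √(1−a)) = 0.56578 rad → d = 6371·c ≈ 3604.56 km.

3605 km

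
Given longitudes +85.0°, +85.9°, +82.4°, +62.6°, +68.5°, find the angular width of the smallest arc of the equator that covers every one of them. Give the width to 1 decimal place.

23.3°

Sort the longitudes: +62.6°, +68.5°, +82.4°, +85.0°, +85.9°.
Eastward gaps between consecutive values (wrapping around): 5.9°, 13.9°, 2.6°, 0.9°, 336.7°.
Largest gap = 336.7° ⇒ minimal covering band is its complement: 360° − 336.7° = 23.3°.
Band runs from +62.6° eastward to +85.9°.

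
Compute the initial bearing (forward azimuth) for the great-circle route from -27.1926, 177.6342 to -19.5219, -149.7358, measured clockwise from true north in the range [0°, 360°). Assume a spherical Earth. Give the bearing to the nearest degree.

83°

Δλ = -149.7358 − 177.6342 = -327.3700°; wrapped into (−180°, 180°]: 32.6300°.
θ = atan2( sin Δλ · cos φ₂ , cos φ₁ · sin φ₂ − sin φ₁ · cos φ₂ · cos Δλ )
  = atan2(0.50821, 0.06550) = 82.656° → normalised to [0°, 360°): 82.656°.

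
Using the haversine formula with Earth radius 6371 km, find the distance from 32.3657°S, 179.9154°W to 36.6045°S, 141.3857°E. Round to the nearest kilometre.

3554 km

Δλ = 141.3857 − -179.9154 = 321.3011°; wrapped into (−180°, 180°]: -38.6989°.
Δφ = -36.6045 − -32.3657 = -4.2388°.
a = sin²(Δφ/2) + cos φ₁ · cos φ₂ · sin²(Δλ/2) = 0.075804.
c = 2·atan2(√a, √(1−a)) = 0.55786 rad → d = 6371·c ≈ 3554.11 km.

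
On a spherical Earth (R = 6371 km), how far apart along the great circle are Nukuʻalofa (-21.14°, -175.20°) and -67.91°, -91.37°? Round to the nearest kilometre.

7580 km

Δλ = -91.37 − -175.20 = 83.83°.
Δφ = -67.91 − -21.14 = -46.77°.
a = sin²(Δφ/2) + cos φ₁ · cos φ₂ · sin²(Δλ/2) = 0.314063.
c = 2·atan2(√a, √(1−a)) = 1.18977 rad → d = 6371·c ≈ 7580.03 km.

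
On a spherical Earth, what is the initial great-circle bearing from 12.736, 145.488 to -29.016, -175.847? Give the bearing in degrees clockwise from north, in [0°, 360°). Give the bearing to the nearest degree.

Δλ = -175.847 − 145.488 = -321.335°; wrapped into (−180°, 180°]: 38.665°.
θ = atan2( sin Δλ · cos φ₂ , cos φ₁ · sin φ₂ − sin φ₁ · cos φ₂ · cos Δλ )
  = atan2(0.54635, -0.62365) = 138.780° → normalised to [0°, 360°): 138.780°.

139°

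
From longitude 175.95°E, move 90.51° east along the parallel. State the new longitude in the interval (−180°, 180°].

93.54°W

Start at +175.95°; shift +90.51° → +266.46°.
+266.46° lies outside (−180°, 180°]; subtract 360° → -93.54°.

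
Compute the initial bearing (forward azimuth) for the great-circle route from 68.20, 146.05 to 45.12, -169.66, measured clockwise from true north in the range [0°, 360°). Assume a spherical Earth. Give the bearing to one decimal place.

Δλ = -169.66 − 146.05 = -315.71°; wrapped into (−180°, 180°]: 44.29°.
θ = atan2( sin Δλ · cos φ₂ , cos φ₁ · sin φ₂ − sin φ₁ · cos φ₂ · cos Δλ )
  = atan2(0.49273, -0.20583) = 112.672° → normalised to [0°, 360°): 112.672°.

112.7°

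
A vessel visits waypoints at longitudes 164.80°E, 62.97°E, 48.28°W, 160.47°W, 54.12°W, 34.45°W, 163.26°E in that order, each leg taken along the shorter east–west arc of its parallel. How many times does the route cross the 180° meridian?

Leg 1: +164.80° → +62.97°, shortest Δλ = -101.83° (west) — does not cross 180°.
Leg 2: +62.97° → -48.28°, shortest Δλ = -111.25° (west) — does not cross 180°.
Leg 3: -48.28° → -160.47°, shortest Δλ = -112.19° (west) — does not cross 180°.
Leg 4: -160.47° → -54.12°, shortest Δλ = 106.35° (east) — does not cross 180°.
Leg 5: -54.12° → -34.45°, shortest Δλ = 19.67° (east) — does not cross 180°.
Leg 6: -34.45° → +163.26°, shortest Δλ = -162.29° (west) — crosses 180°.
Total crossings: 1.

1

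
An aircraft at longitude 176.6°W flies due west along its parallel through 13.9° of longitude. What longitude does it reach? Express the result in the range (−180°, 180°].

Start at -176.6°; shift −13.9° → -190.5°.
-190.5° lies outside (−180°, 180°]; add 360° → +169.5°.

169.5°E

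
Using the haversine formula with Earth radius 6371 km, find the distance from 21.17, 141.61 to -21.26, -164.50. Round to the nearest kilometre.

Δλ = -164.50 − 141.61 = -306.11°; wrapped into (−180°, 180°]: 53.89°.
Δφ = -21.26 − 21.17 = -42.43°.
a = sin²(Δφ/2) + cos φ₁ · cos φ₂ · sin²(Δλ/2) = 0.309392.
c = 2·atan2(√a, √(1−a)) = 1.17969 rad → d = 6371·c ≈ 7515.78 km.

7516 km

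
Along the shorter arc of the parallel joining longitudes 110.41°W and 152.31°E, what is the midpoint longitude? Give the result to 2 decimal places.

159.05°W

Signed shortest Δλ from -110.41° to +152.31° is -97.28°.
Midpoint longitude = -110.41° + (-97.28°)/2 = -110.41° − 48.64° = -159.05°.
(The naïve average (-110.41 + +152.31)/2 = 20.95° is on the wrong side of the globe.)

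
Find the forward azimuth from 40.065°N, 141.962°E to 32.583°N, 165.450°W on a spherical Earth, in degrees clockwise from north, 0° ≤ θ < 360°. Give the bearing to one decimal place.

83.0°

Δλ = -165.450 − 141.962 = -307.412°; wrapped into (−180°, 180°]: 52.588°.
θ = atan2( sin Δλ · cos φ₂ , cos φ₁ · sin φ₂ − sin φ₁ · cos φ₂ · cos Δλ )
  = atan2(0.66928, 0.08264) = 82.961° → normalised to [0°, 360°): 82.961°.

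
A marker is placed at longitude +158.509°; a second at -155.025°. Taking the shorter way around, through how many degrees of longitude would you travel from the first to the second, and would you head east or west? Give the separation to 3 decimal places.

46.466° east

Raw difference: -155.025 − 158.509 = -313.534°.
Normalise into (−180°, 180°]: -313.534° + 360° = 46.466°.
Positive ⇒ the second point lies to the east; separation 46.466°.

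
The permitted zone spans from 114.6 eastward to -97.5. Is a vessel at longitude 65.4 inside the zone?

No

Band width going east from +114.6° to -97.5°: ((-97.5 − 114.6) mod 360) = 147.9°.
Offset of +65.4° east of the west edge: ((65.4 − 114.6) mod 360) = 310.8°.
310.8° > 147.9° ⇒ outside.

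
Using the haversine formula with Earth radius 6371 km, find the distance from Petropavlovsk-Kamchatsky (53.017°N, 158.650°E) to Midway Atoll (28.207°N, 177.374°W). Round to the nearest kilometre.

3387 km

Δλ = -177.374 − 158.650 = -336.024°; wrapped into (−180°, 180°]: 23.976°.
Δφ = 28.207 − 53.017 = -24.810°.
a = sin²(Δφ/2) + cos φ₁ · cos φ₂ · sin²(Δλ/2) = 0.069019.
c = 2·atan2(√a, √(1−a)) = 0.53167 rad → d = 6371·c ≈ 3387.27 km.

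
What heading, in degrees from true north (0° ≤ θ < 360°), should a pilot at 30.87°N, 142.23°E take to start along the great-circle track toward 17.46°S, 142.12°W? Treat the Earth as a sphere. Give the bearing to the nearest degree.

112°

Δλ = -142.12 − 142.23 = -284.35°; wrapped into (−180°, 180°]: 75.65°.
θ = atan2( sin Δλ · cos φ₂ , cos φ₁ · sin φ₂ − sin φ₁ · cos φ₂ · cos Δλ )
  = atan2(0.92416, -0.37884) = 112.290° → normalised to [0°, 360°): 112.290°.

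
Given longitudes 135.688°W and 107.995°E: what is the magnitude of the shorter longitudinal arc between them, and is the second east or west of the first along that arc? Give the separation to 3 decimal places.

Raw difference: 107.995 − -135.688 = 243.683°.
Normalise into (−180°, 180°]: 243.683° − 360° = -116.317°.
Negative ⇒ the second point lies to the west; separation 116.317°.

116.317° west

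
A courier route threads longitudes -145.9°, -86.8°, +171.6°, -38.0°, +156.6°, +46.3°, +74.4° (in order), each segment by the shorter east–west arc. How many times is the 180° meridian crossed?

3

Leg 1: -145.9° → -86.8°, shortest Δλ = 59.1° (east) — does not cross 180°.
Leg 2: -86.8° → +171.6°, shortest Δλ = -101.6° (west) — crosses 180°.
Leg 3: +171.6° → -38.0°, shortest Δλ = 150.4° (east) — crosses 180°.
Leg 4: -38.0° → +156.6°, shortest Δλ = -165.4° (west) — crosses 180°.
Leg 5: +156.6° → +46.3°, shortest Δλ = -110.3° (west) — does not cross 180°.
Leg 6: +46.3° → +74.4°, shortest Δλ = 28.1° (east) — does not cross 180°.
Total crossings: 3.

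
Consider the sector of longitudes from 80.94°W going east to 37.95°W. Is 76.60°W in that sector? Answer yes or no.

Yes

Band width going east from -80.94° to -37.95°: ((-37.95 − -80.94) mod 360) = 42.99°.
Offset of -76.60° east of the west edge: ((-76.60 − -80.94) mod 360) = 4.34°.
4.34° ≤ 42.99° ⇒ inside.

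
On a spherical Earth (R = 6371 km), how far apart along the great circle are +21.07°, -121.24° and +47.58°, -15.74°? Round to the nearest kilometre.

9387 km

Δλ = -15.74 − -121.24 = 105.50°.
Δφ = 47.58 − 21.07 = 26.51°.
a = sin²(Δφ/2) + cos φ₁ · cos φ₂ · sin²(Δλ/2) = 0.451410.
c = 2·atan2(√a, √(1−a)) = 1.47346 rad → d = 6371·c ≈ 9387.43 km.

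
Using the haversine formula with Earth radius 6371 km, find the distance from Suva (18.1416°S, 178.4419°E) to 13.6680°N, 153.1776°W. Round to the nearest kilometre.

4711 km

Δλ = -153.1776 − 178.4419 = -331.6195°; wrapped into (−180°, 180°]: 28.3805°.
Δφ = 13.6680 − -18.1416 = 31.8096°.
a = sin²(Δφ/2) + cos φ₁ · cos φ₂ · sin²(Δλ/2) = 0.130588.
c = 2·atan2(√a, √(1−a)) = 0.73947 rad → d = 6371·c ≈ 4711.18 km.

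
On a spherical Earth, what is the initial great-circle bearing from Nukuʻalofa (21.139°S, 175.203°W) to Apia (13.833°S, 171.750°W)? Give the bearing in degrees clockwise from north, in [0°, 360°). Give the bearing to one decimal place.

24.8°

Δλ = -171.750 − -175.203 = 3.453°.
θ = atan2( sin Δλ · cos φ₂ , cos φ₁ · sin φ₂ − sin φ₁ · cos φ₂ · cos Δλ )
  = atan2(0.05848, 0.12653) = 24.806° → normalised to [0°, 360°): 24.806°.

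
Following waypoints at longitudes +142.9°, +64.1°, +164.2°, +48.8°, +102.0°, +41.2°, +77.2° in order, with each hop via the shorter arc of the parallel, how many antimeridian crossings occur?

0

Leg 1: +142.9° → +64.1°, shortest Δλ = -78.8° (west) — does not cross 180°.
Leg 2: +64.1° → +164.2°, shortest Δλ = 100.1° (east) — does not cross 180°.
Leg 3: +164.2° → +48.8°, shortest Δλ = -115.4° (west) — does not cross 180°.
Leg 4: +48.8° → +102.0°, shortest Δλ = 53.2° (east) — does not cross 180°.
Leg 5: +102.0° → +41.2°, shortest Δλ = -60.8° (west) — does not cross 180°.
Leg 6: +41.2° → +77.2°, shortest Δλ = 36.0° (east) — does not cross 180°.
Total crossings: 0.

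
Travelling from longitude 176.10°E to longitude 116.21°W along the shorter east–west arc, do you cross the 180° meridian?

Yes

Naïve |-116.21 − 176.10| = 292.31° > 180°, so the shorter arc goes the other way round — across 180°.
Signed shortest Δλ = ((-116.21 − 176.10 + 180) mod 360) − 180 = 67.69°.
Going east by 67.69° from +176.10° passes through 180° before reaching -116.21°.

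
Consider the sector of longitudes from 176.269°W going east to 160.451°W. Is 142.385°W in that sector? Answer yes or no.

Band width going east from -176.269° to -160.451°: ((-160.451 − -176.269) mod 360) = 15.818°.
Offset of -142.385° east of the west edge: ((-142.385 − -176.269) mod 360) = 33.884°.
33.884° > 15.818° ⇒ outside.

No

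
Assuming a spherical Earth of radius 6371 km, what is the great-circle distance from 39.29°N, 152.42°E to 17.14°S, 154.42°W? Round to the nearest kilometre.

Δλ = -154.42 − 152.42 = -306.84°; wrapped into (−180°, 180°]: 53.16°.
Δφ = -17.14 − 39.29 = -56.43°.
a = sin²(Δφ/2) + cos φ₁ · cos φ₂ · sin²(Δλ/2) = 0.371592.
c = 2·atan2(√a, √(1−a)) = 1.31107 rad → d = 6371·c ≈ 8352.83 km.

8353 km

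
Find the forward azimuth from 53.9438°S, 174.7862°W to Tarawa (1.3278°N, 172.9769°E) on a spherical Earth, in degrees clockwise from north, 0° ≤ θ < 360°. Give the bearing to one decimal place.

345.2°

Δλ = 172.9769 − -174.7862 = 347.7631°; wrapped into (−180°, 180°]: -12.2369°.
θ = atan2( sin Δλ · cos φ₂ , cos φ₁ · sin φ₂ − sin φ₁ · cos φ₂ · cos Δλ )
  = atan2(-0.21190, 0.80350) = -14.774° → normalised to [0°, 360°): 345.226°.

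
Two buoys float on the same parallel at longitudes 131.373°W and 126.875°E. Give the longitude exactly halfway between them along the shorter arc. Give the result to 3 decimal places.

Signed shortest Δλ from -131.373° to +126.875° is -101.752°.
Midpoint longitude = -131.373° + (-101.752°)/2 = -131.373° − 50.876° = -182.249°.
Normalise into (−180°, 180°]: +177.751°.
(The naïve average (-131.373 + +126.875)/2 = -2.249° is on the wrong side of the globe.)

177.751°E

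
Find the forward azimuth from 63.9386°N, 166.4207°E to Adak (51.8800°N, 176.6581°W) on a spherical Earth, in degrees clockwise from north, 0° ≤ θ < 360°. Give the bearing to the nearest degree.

Δλ = -176.6581 − 166.4207 = -343.0788°; wrapped into (−180°, 180°]: 16.9212°.
θ = atan2( sin Δλ · cos φ₂ , cos φ₁ · sin φ₂ − sin φ₁ · cos φ₂ · cos Δλ )
  = atan2(0.17967, -0.18490) = 135.822° → normalised to [0°, 360°): 135.822°.

136°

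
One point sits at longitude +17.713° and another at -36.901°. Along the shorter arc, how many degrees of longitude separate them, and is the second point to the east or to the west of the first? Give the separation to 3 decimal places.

54.614° west

Raw difference: -36.901 − 17.713 = -54.614°.
Normalise into (−180°, 180°]: -54.614° stays -54.614°.
Negative ⇒ the second point lies to the west; separation 54.614°.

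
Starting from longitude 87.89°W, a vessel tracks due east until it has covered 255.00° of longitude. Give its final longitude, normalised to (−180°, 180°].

167.11°E

Start at -87.89°; shift +255.00° → +167.11°.
+167.11° already lies in (−180°, 180°].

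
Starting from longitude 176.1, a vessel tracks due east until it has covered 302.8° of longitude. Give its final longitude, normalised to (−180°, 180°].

Start at +176.1°; shift +302.8° → +478.9°.
+478.9° lies outside (−180°, 180°]; subtract 360° → +118.9°.

+118.9°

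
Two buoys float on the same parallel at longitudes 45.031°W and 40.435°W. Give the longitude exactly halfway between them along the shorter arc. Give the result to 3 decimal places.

42.733°W

Signed shortest Δλ from -45.031° to -40.435° is +4.596°.
Midpoint longitude = -45.031° + (+4.596°)/2 = -45.031° + 2.298° = -42.733°.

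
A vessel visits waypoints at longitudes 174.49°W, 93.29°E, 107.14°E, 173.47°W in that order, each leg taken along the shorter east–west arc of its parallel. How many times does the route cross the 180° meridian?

2

Leg 1: -174.49° → +93.29°, shortest Δλ = -92.22° (west) — crosses 180°.
Leg 2: +93.29° → +107.14°, shortest Δλ = 13.85° (east) — does not cross 180°.
Leg 3: +107.14° → -173.47°, shortest Δλ = 79.39° (east) — crosses 180°.
Total crossings: 2.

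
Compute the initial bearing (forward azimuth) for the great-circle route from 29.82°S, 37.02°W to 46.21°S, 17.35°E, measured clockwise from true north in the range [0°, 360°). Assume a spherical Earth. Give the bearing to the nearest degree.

Δλ = 17.35 − -37.02 = 54.37°.
θ = atan2( sin Δλ · cos φ₂ , cos φ₁ · sin φ₂ − sin φ₁ · cos φ₂ · cos Δλ )
  = atan2(0.56247, -0.42583) = 127.128° → normalised to [0°, 360°): 127.128°.

127°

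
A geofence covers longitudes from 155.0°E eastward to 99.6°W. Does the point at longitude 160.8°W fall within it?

Yes

Band width going east from +155.0° to -99.6°: ((-99.6 − 155.0) mod 360) = 105.4°.
Offset of -160.8° east of the west edge: ((-160.8 − 155.0) mod 360) = 44.2°.
44.2° ≤ 105.4° ⇒ inside.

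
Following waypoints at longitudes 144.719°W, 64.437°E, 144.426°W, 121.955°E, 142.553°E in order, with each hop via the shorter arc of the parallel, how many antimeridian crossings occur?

Leg 1: -144.719° → +64.437°, shortest Δλ = -150.844° (west) — crosses 180°.
Leg 2: +64.437° → -144.426°, shortest Δλ = 151.137° (east) — crosses 180°.
Leg 3: -144.426° → +121.955°, shortest Δλ = -93.619° (west) — crosses 180°.
Leg 4: +121.955° → +142.553°, shortest Δλ = 20.598° (east) — does not cross 180°.
Total crossings: 3.

3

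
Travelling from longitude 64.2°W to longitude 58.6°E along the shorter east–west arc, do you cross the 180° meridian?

No

Signed shortest Δλ = ((58.6 − -64.2 + 180) mod 360) − 180 = 122.8°.
Going east by 122.8° from -64.2° reaches +58.6° without touching 180°.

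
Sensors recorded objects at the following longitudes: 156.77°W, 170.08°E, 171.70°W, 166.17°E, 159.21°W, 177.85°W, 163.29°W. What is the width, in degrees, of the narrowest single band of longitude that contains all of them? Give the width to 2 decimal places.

Sort the longitudes: -177.85°, -171.70°, -163.29°, -159.21°, -156.77°, +166.17°, +170.08°.
Eastward gaps between consecutive values (wrapping around): 6.15°, 8.41°, 4.08°, 2.44°, 322.94°, 3.91°, 12.07°.
Largest gap = 322.94° ⇒ minimal covering band is its complement: 360° − 322.94° = 37.06°.
Band runs from +166.17° eastward to -156.77°, crossing the antimeridian.

37.06°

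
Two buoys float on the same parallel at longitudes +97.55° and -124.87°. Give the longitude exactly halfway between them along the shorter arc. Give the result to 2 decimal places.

Signed shortest Δλ from +97.55° to -124.87° is +137.58°.
Midpoint longitude = +97.55° + (+137.58°)/2 = +97.55° + 68.79° = +166.34°.
(The naïve average (+97.55 + -124.87)/2 = -13.66° is on the wrong side of the globe.)

+166.34°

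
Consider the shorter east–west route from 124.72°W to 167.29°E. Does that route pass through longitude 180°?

Naïve |167.29 − -124.72| = 292.01° > 180°, so the shorter arc goes the other way round — across 180°.
Signed shortest Δλ = ((167.29 − -124.72 + 180) mod 360) − 180 = -67.99°.
Going west by 67.99° from -124.72° passes through 180° before reaching +167.29°.

Yes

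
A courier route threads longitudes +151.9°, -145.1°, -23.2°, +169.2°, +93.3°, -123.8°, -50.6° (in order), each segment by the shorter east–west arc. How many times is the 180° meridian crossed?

3

Leg 1: +151.9° → -145.1°, shortest Δλ = 63.0° (east) — crosses 180°.
Leg 2: -145.1° → -23.2°, shortest Δλ = 121.9° (east) — does not cross 180°.
Leg 3: -23.2° → +169.2°, shortest Δλ = -167.6° (west) — crosses 180°.
Leg 4: +169.2° → +93.3°, shortest Δλ = -75.9° (west) — does not cross 180°.
Leg 5: +93.3° → -123.8°, shortest Δλ = 142.9° (east) — crosses 180°.
Leg 6: -123.8° → -50.6°, shortest Δλ = 73.2° (east) — does not cross 180°.
Total crossings: 3.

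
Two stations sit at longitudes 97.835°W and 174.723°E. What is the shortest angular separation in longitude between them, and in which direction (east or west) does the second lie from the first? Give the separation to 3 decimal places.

Raw difference: 174.723 − -97.835 = 272.558°.
Normalise into (−180°, 180°]: 272.558° − 360° = -87.442°.
Negative ⇒ the second point lies to the west; separation 87.442°.

87.442° west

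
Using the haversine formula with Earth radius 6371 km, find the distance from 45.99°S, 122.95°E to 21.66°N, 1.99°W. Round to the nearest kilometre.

14393 km

Δλ = -1.99 − 122.95 = -124.94°.
Δφ = 21.66 − -45.99 = 67.65°.
a = sin²(Δφ/2) + cos φ₁ · cos φ₂ · sin²(Δλ/2) = 0.817640.
c = 2·atan2(√a, √(1−a)) = 2.25917 rad → d = 6371·c ≈ 14393.16 km.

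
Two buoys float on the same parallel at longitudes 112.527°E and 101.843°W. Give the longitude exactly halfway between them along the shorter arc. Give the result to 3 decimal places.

174.658°W

Signed shortest Δλ from +112.527° to -101.843° is +145.630°.
Midpoint longitude = +112.527° + (+145.630°)/2 = +112.527° + 72.815° = +185.342°.
Normalise into (−180°, 180°]: -174.658°.
(The naïve average (+112.527 + -101.843)/2 = 5.342° is on the wrong side of the globe.)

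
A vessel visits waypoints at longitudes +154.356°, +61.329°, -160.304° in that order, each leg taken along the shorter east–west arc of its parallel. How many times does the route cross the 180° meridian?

Leg 1: +154.356° → +61.329°, shortest Δλ = -93.027° (west) — does not cross 180°.
Leg 2: +61.329° → -160.304°, shortest Δλ = 138.367° (east) — crosses 180°.
Total crossings: 1.

1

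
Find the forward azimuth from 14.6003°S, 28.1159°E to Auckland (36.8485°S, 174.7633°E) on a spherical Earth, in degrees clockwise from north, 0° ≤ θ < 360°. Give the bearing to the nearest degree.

Δλ = 174.7633 − 28.1159 = 146.6474°.
θ = atan2( sin Δλ · cos φ₂ , cos φ₁ · sin φ₂ − sin φ₁ · cos φ₂ · cos Δλ )
  = atan2(0.43996, -0.74883) = 149.565° → normalised to [0°, 360°): 149.565°.

150°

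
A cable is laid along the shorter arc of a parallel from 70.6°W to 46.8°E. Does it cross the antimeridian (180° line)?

No

Signed shortest Δλ = ((46.8 − -70.6 + 180) mod 360) − 180 = 117.4°.
Going east by 117.4° from -70.6° reaches +46.8° without touching 180°.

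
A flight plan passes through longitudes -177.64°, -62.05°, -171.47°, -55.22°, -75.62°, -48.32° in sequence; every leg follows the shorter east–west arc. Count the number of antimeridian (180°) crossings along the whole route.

Leg 1: -177.64° → -62.05°, shortest Δλ = 115.59° (east) — does not cross 180°.
Leg 2: -62.05° → -171.47°, shortest Δλ = -109.42° (west) — does not cross 180°.
Leg 3: -171.47° → -55.22°, shortest Δλ = 116.25° (east) — does not cross 180°.
Leg 4: -55.22° → -75.62°, shortest Δλ = -20.4° (west) — does not cross 180°.
Leg 5: -75.62° → -48.32°, shortest Δλ = 27.3° (east) — does not cross 180°.
Total crossings: 0.

0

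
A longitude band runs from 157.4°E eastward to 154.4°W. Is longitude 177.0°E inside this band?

Yes

Band width going east from +157.4° to -154.4°: ((-154.4 − 157.4) mod 360) = 48.2°.
Offset of +177.0° east of the west edge: ((177.0 − 157.4) mod 360) = 19.6°.
19.6° ≤ 48.2° ⇒ inside.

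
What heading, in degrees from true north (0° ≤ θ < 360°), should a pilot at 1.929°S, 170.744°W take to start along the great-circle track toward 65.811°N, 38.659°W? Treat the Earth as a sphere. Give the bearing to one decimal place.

Δλ = -38.659 − -170.744 = 132.085°.
θ = atan2( sin Δλ · cos φ₂ , cos φ₁ · sin φ₂ − sin φ₁ · cos φ₂ · cos Δλ )
  = atan2(0.30409, 0.90244) = 18.622° → normalised to [0°, 360°): 18.622°.

18.6°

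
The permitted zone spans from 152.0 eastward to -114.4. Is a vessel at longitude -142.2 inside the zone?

Band width going east from +152.0° to -114.4°: ((-114.4 − 152.0) mod 360) = 93.6°.
Offset of -142.2° east of the west edge: ((-142.2 − 152.0) mod 360) = 65.8°.
65.8° ≤ 93.6° ⇒ inside.

Yes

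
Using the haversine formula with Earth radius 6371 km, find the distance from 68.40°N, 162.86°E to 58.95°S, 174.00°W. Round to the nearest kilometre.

14284 km

Δλ = -174.00 − 162.86 = -336.86°; wrapped into (−180°, 180°]: 23.14°.
Δφ = -58.95 − 68.40 = -127.35°.
a = sin²(Δφ/2) + cos φ₁ · cos φ₂ · sin²(Δλ/2) = 0.810979.
c = 2·atan2(√a, √(1−a)) = 2.24204 rad → d = 6371·c ≈ 14284.02 km.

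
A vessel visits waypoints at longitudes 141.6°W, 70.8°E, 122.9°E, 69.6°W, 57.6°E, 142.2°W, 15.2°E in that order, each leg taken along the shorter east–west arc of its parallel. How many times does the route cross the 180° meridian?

3

Leg 1: -141.6° → +70.8°, shortest Δλ = -147.6° (west) — crosses 180°.
Leg 2: +70.8° → +122.9°, shortest Δλ = 52.1° (east) — does not cross 180°.
Leg 3: +122.9° → -69.6°, shortest Δλ = 167.5° (east) — crosses 180°.
Leg 4: -69.6° → +57.6°, shortest Δλ = 127.2° (east) — does not cross 180°.
Leg 5: +57.6° → -142.2°, shortest Δλ = 160.2° (east) — crosses 180°.
Leg 6: -142.2° → +15.2°, shortest Δλ = 157.4° (east) — does not cross 180°.
Total crossings: 3.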